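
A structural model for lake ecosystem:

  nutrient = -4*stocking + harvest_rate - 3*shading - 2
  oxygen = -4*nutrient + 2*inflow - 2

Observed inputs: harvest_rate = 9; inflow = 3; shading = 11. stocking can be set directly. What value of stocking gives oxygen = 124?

Substituting into the nutrient equation gives nutrient = -4*stocking - 26.
oxygen becomes 16*stocking + 108.
Solve 16*stocking + 108 = 124: stocking = (124 - 108) / 16 = 1.

stocking = 1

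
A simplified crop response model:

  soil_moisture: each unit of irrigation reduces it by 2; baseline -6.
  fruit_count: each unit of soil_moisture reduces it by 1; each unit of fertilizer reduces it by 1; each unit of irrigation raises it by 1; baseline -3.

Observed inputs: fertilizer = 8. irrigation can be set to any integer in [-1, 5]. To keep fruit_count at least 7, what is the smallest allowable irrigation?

Substituting into the fruit_count equation gives fruit_count = 3*irrigation - 5.
Require 3*irrigation - 5 ≥ 7, so irrigation ≥ 4.
The smallest integer in [-1, 5] satisfying this is 4.

irrigation = 4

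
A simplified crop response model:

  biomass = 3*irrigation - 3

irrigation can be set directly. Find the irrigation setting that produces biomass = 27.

irrigation = 10

Solve 3*irrigation - 3 = 27: irrigation = (27 + 3) / 3 = 10.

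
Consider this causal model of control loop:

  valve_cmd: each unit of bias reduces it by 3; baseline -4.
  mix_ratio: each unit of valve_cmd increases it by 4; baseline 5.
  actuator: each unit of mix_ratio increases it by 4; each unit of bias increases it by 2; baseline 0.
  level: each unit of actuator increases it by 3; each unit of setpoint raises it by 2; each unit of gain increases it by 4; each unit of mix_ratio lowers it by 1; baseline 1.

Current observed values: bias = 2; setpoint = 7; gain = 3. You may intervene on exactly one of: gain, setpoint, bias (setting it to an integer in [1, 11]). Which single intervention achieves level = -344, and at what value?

Intervening on gain: level = 4*gain - 358. Reaching -344 requires gain = 7/2, not an integer.
Intervening on setpoint: with other inputs at their observed values, level = 2*setpoint - 360. Solving for -344 gives setpoint = 8, within [1, 11].
Intervening on bias: level = -126*bias - 94. Reaching -344 requires bias = 125/63, not an integer.

set setpoint = 8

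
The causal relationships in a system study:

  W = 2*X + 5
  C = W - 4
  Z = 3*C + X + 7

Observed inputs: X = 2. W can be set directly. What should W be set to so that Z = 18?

Intervening on W fixes its value directly, overriding its dependence on X.
Substituting into the Z equation gives Z = 3*W - 3.
Solve 3*W - 3 = 18: W = (18 + 3) / 3 = 7.

W = 7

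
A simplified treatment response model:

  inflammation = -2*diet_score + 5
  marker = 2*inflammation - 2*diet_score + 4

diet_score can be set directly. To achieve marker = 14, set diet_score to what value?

diet_score = 0

Substituting into the marker equation gives marker = -6*diet_score + 14.
Solve -6*diet_score + 14 = 14: diet_score = (14 - 14) / -6 = 0.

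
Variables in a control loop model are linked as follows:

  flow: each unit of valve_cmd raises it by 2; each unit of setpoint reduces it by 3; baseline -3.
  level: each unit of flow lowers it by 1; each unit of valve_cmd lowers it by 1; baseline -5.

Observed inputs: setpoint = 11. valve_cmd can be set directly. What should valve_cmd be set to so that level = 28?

Substituting into the flow equation gives flow = 2*valve_cmd - 36.
This gives level = -3*valve_cmd + 31.
Solve -3*valve_cmd + 31 = 28: valve_cmd = (28 - 31) / -3 = 1.

valve_cmd = 1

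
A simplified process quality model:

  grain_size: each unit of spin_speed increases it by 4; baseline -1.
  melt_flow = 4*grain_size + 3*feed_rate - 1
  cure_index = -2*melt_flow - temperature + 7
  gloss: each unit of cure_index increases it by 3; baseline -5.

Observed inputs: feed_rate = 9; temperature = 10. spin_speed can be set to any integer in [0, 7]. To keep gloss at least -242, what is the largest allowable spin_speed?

Substituting into the melt_flow equation gives melt_flow = 16*spin_speed + 22.
Substituting into the cure_index equation gives cure_index = -32*spin_speed - 47.
gloss becomes -96*spin_speed - 146.
Require -96*spin_speed - 146 ≥ -242, so spin_speed ≤ 1.
The largest integer in [0, 7] satisfying this is 1.

spin_speed = 1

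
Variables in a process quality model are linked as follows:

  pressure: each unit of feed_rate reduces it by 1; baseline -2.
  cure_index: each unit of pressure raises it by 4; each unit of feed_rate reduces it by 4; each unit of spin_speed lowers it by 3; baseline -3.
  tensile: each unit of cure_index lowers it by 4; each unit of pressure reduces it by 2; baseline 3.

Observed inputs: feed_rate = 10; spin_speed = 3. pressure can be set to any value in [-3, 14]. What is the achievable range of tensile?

Intervening on pressure fixes its value directly, overriding its dependence on feed_rate.
Substituting into the cure_index equation gives cure_index = 4*pressure - 52.
Substituting into the tensile equation gives tensile = -18*pressure + 211.
Linear in pressure, so extremes are at the endpoints: pressure = -3 gives tensile = 265; pressure = 14 gives tensile = -41.

-41 to 265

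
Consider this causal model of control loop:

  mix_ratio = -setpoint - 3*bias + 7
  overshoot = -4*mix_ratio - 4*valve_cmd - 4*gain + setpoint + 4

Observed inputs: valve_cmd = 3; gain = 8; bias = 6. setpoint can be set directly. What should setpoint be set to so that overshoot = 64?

setpoint = 12

Substituting into the mix_ratio equation gives mix_ratio = -setpoint - 11.
Substituting into the overshoot equation gives overshoot = 5*setpoint + 4.
Solve 5*setpoint + 4 = 64: setpoint = (64 - 4) / 5 = 12.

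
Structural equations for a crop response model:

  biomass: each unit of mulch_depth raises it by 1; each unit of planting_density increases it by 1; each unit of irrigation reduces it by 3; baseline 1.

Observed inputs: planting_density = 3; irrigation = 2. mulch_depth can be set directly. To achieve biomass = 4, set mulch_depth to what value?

mulch_depth = 6

Substituting into the biomass equation gives biomass = mulch_depth - 2.
Solve mulch_depth - 2 = 4: mulch_depth = (4 + 2) / 1 = 6.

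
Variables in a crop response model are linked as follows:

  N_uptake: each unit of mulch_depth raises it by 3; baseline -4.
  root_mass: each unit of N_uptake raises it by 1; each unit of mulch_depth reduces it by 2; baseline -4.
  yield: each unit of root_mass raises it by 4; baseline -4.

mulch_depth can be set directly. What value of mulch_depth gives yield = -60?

mulch_depth = -6

Substituting into the root_mass equation gives root_mass = mulch_depth - 8.
Substituting into the yield equation gives yield = 4*mulch_depth - 36.
Solve 4*mulch_depth - 36 = -60: mulch_depth = (-60 + 36) / 4 = -6.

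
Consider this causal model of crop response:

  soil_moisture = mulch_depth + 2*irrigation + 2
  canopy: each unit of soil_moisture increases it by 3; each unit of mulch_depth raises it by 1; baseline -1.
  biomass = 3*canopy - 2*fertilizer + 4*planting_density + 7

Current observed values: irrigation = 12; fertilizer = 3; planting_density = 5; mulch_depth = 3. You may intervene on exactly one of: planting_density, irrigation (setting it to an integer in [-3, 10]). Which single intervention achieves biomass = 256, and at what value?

Intervening on planting_density: with other inputs at their observed values, biomass = 4*planting_density + 268. Solving for 256 gives planting_density = -3, within [-3, 10].
Intervening on irrigation: biomass = 18*irrigation + 72. Reaching 256 requires irrigation = 92/9, not an integer.

set planting_density = -3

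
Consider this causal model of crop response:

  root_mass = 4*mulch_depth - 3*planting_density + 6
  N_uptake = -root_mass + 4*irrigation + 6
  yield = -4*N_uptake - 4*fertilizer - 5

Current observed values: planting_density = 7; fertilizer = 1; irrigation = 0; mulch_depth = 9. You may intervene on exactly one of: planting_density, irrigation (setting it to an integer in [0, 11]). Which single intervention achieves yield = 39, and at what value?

set planting_density = 8

Intervening on planting_density: with other inputs at their observed values, yield = -12*planting_density + 135. Solving for 39 gives planting_density = 8, within [0, 11].
Intervening on irrigation: yield = -16*irrigation + 51. Reaching 39 requires irrigation = 3/4, not an integer.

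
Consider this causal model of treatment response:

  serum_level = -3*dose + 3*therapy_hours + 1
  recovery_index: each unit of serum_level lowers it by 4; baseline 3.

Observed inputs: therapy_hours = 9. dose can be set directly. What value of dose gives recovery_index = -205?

Substituting into the serum_level equation gives serum_level = -3*dose + 28.
Substituting into the recovery_index equation gives recovery_index = 12*dose - 109.
Solve 12*dose - 109 = -205: dose = (-205 + 109) / 12 = -8.

dose = -8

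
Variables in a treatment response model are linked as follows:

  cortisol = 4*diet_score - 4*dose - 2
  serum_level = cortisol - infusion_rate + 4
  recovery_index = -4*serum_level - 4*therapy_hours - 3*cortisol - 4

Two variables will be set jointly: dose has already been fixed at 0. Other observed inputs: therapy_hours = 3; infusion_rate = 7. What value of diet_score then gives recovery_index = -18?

diet_score = 1

With dose held at 0:
Substituting into the cortisol equation gives cortisol = 4*diet_score - 2.
serum_level becomes 4*diet_score - 5.
This gives recovery_index = -28*diet_score + 10.
Solve -28*diet_score + 10 = -18: diet_score = (-18 - 10) / -28 = 1.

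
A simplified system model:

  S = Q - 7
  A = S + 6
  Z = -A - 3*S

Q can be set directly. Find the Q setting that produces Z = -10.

Substituting into the A equation gives A = Q - 1.
Substituting into the Z equation gives Z = -4*Q + 22.
Solve -4*Q + 22 = -10: Q = (-10 - 22) / -4 = 8.

Q = 8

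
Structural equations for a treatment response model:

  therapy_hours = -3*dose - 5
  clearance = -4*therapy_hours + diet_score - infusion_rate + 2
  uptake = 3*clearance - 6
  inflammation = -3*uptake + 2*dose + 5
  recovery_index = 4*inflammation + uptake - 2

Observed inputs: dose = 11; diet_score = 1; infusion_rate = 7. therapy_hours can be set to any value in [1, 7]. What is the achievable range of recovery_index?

Intervening on therapy_hours fixes its value directly, overriding its dependence on dose.
Substituting into the clearance equation gives clearance = -4*therapy_hours - 4.
This gives uptake = -12*therapy_hours - 18.
Substituting into the inflammation equation gives inflammation = 36*therapy_hours + 81.
recovery_index becomes 132*therapy_hours + 304.
Linear in therapy_hours, so extremes are at the endpoints: therapy_hours = 1 gives recovery_index = 436; therapy_hours = 7 gives recovery_index = 1228.

436 to 1228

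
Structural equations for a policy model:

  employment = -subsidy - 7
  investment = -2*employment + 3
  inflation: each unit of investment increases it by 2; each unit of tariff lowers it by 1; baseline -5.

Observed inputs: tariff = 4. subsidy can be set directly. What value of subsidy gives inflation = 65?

subsidy = 10

Substituting into the investment equation gives investment = 2*subsidy + 17.
inflation becomes 4*subsidy + 25.
Solve 4*subsidy + 25 = 65: subsidy = (65 - 25) / 4 = 10.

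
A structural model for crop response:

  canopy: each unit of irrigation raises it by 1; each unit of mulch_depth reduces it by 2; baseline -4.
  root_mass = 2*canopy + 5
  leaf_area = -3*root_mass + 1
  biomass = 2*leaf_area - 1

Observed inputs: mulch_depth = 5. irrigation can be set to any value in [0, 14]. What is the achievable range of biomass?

-29 to 139

Substituting into the canopy equation gives canopy = irrigation - 14.
This gives root_mass = 2*irrigation - 23.
leaf_area becomes -6*irrigation + 70.
So biomass = -12*irrigation + 139.
Linear in irrigation, so extremes are at the endpoints: irrigation = 0 gives biomass = 139; irrigation = 14 gives biomass = -29.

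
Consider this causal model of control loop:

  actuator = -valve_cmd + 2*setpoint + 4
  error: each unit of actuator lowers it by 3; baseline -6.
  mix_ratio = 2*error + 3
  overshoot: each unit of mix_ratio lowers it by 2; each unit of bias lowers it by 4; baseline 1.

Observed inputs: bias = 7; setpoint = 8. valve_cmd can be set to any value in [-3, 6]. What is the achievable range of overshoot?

Substituting into the actuator equation gives actuator = -valve_cmd + 20.
Substituting into the error equation gives error = 3*valve_cmd - 66.
Substituting into the mix_ratio equation gives mix_ratio = 6*valve_cmd - 129.
Substituting into the overshoot equation gives overshoot = -12*valve_cmd + 231.
Linear in valve_cmd, so extremes are at the endpoints: valve_cmd = -3 gives overshoot = 267; valve_cmd = 6 gives overshoot = 159.

159 to 267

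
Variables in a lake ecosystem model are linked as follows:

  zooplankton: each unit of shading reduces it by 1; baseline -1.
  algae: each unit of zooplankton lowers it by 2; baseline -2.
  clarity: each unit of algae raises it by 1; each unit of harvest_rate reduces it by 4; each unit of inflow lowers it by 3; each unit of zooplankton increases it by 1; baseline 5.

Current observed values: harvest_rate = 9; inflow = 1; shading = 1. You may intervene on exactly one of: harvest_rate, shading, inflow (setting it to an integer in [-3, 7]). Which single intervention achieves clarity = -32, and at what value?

set shading = 3

Intervening on harvest_rate: clarity = -4*harvest_rate + 2. Reaching -32 requires harvest_rate = 17/2, not an integer.
Intervening on shading: with other inputs at their observed values, clarity = shading - 35. Solving for -32 gives shading = 3, within [-3, 7].
Intervening on inflow: clarity = -3*inflow - 31. Reaching -32 requires inflow = 1/3, not an integer.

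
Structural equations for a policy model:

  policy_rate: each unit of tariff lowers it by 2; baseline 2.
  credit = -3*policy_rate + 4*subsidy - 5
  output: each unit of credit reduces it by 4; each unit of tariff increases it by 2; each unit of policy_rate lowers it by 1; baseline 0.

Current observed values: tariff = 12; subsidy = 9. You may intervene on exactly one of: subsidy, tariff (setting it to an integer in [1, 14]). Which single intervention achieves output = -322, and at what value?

Intervening on subsidy: output = -16*subsidy - 198. Reaching -322 requires subsidy = 31/4, not an integer.
Intervening on tariff: with other inputs at their observed values, output = -20*tariff - 102. Solving for -322 gives tariff = 11, within [1, 14].

set tariff = 11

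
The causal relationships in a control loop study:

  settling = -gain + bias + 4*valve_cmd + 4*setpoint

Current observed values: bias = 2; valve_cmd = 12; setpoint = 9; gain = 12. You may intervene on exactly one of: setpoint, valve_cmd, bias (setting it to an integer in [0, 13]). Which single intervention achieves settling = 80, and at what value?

Intervening on setpoint: settling = 4*setpoint + 38. Reaching 80 requires setpoint = 21/2, not an integer.
Intervening on valve_cmd: settling = 4*valve_cmd + 26. Reaching 80 requires valve_cmd = 27/2, not an integer.
Intervening on bias: with other inputs at their observed values, settling = bias + 72. Solving for 80 gives bias = 8, within [0, 13].

set bias = 8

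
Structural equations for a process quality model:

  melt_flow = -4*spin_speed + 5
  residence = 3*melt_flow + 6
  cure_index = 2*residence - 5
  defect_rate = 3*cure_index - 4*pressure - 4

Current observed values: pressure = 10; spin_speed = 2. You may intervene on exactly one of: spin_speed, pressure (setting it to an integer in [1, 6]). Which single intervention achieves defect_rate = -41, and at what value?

Intervening on spin_speed: defect_rate = -72*spin_speed + 67. Reaching -41 requires spin_speed = 3/2, not an integer.
Intervening on pressure: with other inputs at their observed values, defect_rate = -4*pressure - 37. Solving for -41 gives pressure = 1, within [1, 6].

set pressure = 1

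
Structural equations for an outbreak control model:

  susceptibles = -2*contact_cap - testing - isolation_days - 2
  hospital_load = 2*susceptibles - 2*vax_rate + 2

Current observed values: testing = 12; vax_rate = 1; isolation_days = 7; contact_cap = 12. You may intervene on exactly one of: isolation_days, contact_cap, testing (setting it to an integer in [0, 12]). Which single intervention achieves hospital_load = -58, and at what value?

set contact_cap = 4

Intervening on isolation_days: hospital_load = -2*isolation_days - 76. Reaching -58 requires isolation_days = -9, outside [0, 12].
Intervening on contact_cap: with other inputs at their observed values, hospital_load = -4*contact_cap - 42. Solving for -58 gives contact_cap = 4, within [0, 12].
Intervening on testing: hospital_load = -2*testing - 66. Reaching -58 requires testing = -4, outside [0, 12].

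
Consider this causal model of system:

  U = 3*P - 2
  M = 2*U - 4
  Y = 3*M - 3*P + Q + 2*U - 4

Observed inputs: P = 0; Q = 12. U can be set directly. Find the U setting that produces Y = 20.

Intervening on U fixes its value directly, overriding its dependence on P.
Substituting into the Y equation gives Y = 8*U - 4.
Solve 8*U - 4 = 20: U = (20 + 4) / 8 = 3.

U = 3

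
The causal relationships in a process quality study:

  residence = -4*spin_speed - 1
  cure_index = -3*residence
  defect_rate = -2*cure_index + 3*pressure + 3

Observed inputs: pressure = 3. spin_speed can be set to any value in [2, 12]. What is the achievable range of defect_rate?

-282 to -42

Substituting into the cure_index equation gives cure_index = 12*spin_speed + 3.
Substituting into the defect_rate equation gives defect_rate = -24*spin_speed + 6.
Linear in spin_speed, so extremes are at the endpoints: spin_speed = 2 gives defect_rate = -42; spin_speed = 12 gives defect_rate = -282.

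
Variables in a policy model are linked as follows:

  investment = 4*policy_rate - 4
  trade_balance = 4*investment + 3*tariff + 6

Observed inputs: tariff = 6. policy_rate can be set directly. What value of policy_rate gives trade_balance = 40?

policy_rate = 2

Substituting into the trade_balance equation gives trade_balance = 16*policy_rate + 8.
Solve 16*policy_rate + 8 = 40: policy_rate = (40 - 8) / 16 = 2.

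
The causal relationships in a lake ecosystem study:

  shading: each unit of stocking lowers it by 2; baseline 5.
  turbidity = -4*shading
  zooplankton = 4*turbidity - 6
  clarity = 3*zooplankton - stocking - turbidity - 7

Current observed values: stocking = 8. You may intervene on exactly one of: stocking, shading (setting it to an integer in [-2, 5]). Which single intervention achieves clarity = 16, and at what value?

Intervening on stocking: with other inputs at their observed values, clarity = 87*stocking - 245. Solving for 16 gives stocking = 3, within [-2, 5].
Intervening on shading: clarity = -44*shading - 33. Reaching 16 requires shading = -49/44, not an integer.

set stocking = 3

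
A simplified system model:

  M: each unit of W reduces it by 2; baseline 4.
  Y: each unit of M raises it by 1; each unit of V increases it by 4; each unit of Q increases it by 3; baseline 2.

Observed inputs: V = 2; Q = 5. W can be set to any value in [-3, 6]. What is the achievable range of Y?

Substituting into the Y equation gives Y = -2*W + 29.
Linear in W, so extremes are at the endpoints: W = -3 gives Y = 35; W = 6 gives Y = 17.

17 to 35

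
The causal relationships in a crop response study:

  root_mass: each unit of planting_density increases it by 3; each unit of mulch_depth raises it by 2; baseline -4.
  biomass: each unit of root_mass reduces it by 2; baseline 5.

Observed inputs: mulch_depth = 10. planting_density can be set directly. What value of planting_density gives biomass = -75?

planting_density = 8

Substituting into the root_mass equation gives root_mass = 3*planting_density + 16.
Substituting into the biomass equation gives biomass = -6*planting_density - 27.
Solve -6*planting_density - 27 = -75: planting_density = (-75 + 27) / -6 = 8.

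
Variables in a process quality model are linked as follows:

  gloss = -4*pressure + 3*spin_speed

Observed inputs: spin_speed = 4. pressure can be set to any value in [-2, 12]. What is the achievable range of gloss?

-36 to 20

Substituting into the gloss equation gives gloss = -4*pressure + 12.
Linear in pressure, so extremes are at the endpoints: pressure = -2 gives gloss = 20; pressure = 12 gives gloss = -36.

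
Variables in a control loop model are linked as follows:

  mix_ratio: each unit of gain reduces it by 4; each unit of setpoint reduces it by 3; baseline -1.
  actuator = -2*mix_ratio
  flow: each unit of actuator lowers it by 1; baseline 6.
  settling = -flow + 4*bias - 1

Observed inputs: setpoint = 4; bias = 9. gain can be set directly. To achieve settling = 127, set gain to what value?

gain = 9

Substituting into the mix_ratio equation gives mix_ratio = -4*gain - 13.
Substituting into the actuator equation gives actuator = 8*gain + 26.
Substituting into the flow equation gives flow = -8*gain - 20.
Substituting into the settling equation gives settling = 8*gain + 55.
Solve 8*gain + 55 = 127: gain = (127 - 55) / 8 = 9.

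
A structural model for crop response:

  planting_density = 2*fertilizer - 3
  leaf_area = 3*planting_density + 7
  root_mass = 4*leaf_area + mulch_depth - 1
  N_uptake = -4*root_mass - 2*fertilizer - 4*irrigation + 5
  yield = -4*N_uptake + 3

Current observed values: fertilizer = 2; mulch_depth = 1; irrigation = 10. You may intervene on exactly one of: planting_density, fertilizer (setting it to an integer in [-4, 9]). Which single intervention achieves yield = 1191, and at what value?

set fertilizer = 3

Intervening on planting_density: yield = 192*planting_density + 607. Reaching 1191 requires planting_density = 73/24, not an integer.
Intervening on fertilizer: with other inputs at their observed values, yield = 392*fertilizer + 15. Solving for 1191 gives fertilizer = 3, within [-4, 9].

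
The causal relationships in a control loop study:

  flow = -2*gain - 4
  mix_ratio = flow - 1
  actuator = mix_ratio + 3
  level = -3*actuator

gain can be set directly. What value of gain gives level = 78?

Substituting into the mix_ratio equation gives mix_ratio = -2*gain - 5.
actuator becomes -2*gain - 2.
level becomes 6*gain + 6.
Solve 6*gain + 6 = 78: gain = (78 - 6) / 6 = 12.

gain = 12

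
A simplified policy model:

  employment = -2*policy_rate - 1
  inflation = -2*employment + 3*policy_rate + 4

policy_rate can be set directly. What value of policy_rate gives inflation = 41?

Substituting into the inflation equation gives inflation = 7*policy_rate + 6.
Solve 7*policy_rate + 6 = 41: policy_rate = (41 - 6) / 7 = 5.

policy_rate = 5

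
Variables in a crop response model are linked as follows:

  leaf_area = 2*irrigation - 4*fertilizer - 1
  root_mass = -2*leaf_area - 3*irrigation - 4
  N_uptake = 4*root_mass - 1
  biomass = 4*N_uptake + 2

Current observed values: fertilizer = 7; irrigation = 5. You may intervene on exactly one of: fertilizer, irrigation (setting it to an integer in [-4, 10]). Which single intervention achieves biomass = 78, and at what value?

set irrigation = 7

Intervening on fertilizer: biomass = 128*fertilizer - 594. Reaching 78 requires fertilizer = 21/4, not an integer.
Intervening on irrigation: with other inputs at their observed values, biomass = -112*irrigation + 862. Solving for 78 gives irrigation = 7, within [-4, 10].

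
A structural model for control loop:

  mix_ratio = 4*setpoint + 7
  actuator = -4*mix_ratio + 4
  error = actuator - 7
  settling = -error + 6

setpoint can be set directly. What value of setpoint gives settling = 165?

setpoint = 8

Substituting into the actuator equation gives actuator = -16*setpoint - 24.
So error = -16*setpoint - 31.
Substituting into the settling equation gives settling = 16*setpoint + 37.
Solve 16*setpoint + 37 = 165: setpoint = (165 - 37) / 16 = 8.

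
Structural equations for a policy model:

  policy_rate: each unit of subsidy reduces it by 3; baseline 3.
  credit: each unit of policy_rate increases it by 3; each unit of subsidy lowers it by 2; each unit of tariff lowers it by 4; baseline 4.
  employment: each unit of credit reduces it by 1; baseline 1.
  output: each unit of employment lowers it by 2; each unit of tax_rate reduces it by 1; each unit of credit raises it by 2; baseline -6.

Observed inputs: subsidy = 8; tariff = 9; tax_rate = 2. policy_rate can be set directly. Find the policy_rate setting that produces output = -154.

policy_rate = 4

Intervening on policy_rate fixes its value directly, overriding its dependence on subsidy.
Substituting into the credit equation gives credit = 3*policy_rate - 48.
Substituting into the employment equation gives employment = -3*policy_rate + 49.
Substituting into the output equation gives output = 12*policy_rate - 202.
Solve 12*policy_rate - 202 = -154: policy_rate = (-154 + 202) / 12 = 4.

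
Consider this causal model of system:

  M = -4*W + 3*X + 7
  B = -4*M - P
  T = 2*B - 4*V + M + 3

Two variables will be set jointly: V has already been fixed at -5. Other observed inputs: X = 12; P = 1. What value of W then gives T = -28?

W = 9

With V held at -5:
Substituting into the M equation gives M = -4*W + 43.
So B = 16*W - 173.
Substituting into the T equation gives T = 28*W - 280.
Solve 28*W - 280 = -28: W = (-28 + 280) / 28 = 9.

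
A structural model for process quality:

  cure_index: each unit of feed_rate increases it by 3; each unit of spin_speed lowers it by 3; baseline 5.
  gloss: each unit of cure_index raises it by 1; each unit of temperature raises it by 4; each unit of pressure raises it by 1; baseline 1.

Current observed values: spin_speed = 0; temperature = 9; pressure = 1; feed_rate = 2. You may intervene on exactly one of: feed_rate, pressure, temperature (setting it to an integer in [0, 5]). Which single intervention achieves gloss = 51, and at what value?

Intervening on feed_rate: gloss = 3*feed_rate + 43. Reaching 51 requires feed_rate = 8/3, not an integer.
Intervening on pressure: with other inputs at their observed values, gloss = pressure + 48. Solving for 51 gives pressure = 3, within [0, 5].
Intervening on temperature: gloss = 4*temperature + 13. Reaching 51 requires temperature = 19/2, not an integer.

set pressure = 3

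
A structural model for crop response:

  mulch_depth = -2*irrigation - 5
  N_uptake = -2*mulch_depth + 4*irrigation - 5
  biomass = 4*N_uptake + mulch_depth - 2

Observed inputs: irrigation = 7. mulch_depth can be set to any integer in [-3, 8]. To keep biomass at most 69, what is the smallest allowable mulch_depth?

mulch_depth = 3

Intervening on mulch_depth fixes its value directly, overriding its dependence on irrigation.
Substituting into the N_uptake equation gives N_uptake = -2*mulch_depth + 23.
Substituting into the biomass equation gives biomass = -7*mulch_depth + 90.
Require -7*mulch_depth + 90 ≤ 69, so mulch_depth ≥ 3.
The smallest integer in [-3, 8] satisfying this is 3.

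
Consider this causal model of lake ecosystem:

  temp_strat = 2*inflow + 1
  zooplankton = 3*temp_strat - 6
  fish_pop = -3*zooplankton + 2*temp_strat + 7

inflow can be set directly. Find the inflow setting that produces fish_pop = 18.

inflow = 0

Substituting into the zooplankton equation gives zooplankton = 6*inflow - 3.
Substituting into the fish_pop equation gives fish_pop = -14*inflow + 18.
Solve -14*inflow + 18 = 18: inflow = (18 - 18) / -14 = 0.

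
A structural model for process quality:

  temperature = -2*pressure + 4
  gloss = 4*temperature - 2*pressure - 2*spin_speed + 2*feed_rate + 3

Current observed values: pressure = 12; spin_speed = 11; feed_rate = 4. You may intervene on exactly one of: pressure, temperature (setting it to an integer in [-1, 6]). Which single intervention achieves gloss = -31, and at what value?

set temperature = 1

Intervening on pressure: gloss = -10*pressure + 5. Reaching -31 requires pressure = 18/5, not an integer.
Intervening on temperature: with other inputs at their observed values, gloss = 4*temperature - 35. Solving for -31 gives temperature = 1, within [-1, 6].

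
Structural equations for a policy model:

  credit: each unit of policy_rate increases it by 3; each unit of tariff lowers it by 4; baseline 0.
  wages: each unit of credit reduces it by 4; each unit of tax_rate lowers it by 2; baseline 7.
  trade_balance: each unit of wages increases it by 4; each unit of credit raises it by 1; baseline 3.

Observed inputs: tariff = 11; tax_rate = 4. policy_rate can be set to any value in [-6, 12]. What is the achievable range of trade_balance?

Substituting into the credit equation gives credit = 3*policy_rate - 44.
This gives wages = -12*policy_rate + 175.
So trade_balance = -45*policy_rate + 659.
Linear in policy_rate, so extremes are at the endpoints: policy_rate = -6 gives trade_balance = 929; policy_rate = 12 gives trade_balance = 119.

119 to 929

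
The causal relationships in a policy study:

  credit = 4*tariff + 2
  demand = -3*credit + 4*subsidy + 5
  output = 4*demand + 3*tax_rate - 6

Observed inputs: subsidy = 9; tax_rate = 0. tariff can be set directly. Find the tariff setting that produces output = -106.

Substituting into the demand equation gives demand = -12*tariff + 35.
output becomes -48*tariff + 134.
Solve -48*tariff + 134 = -106: tariff = (-106 - 134) / -48 = 5.

tariff = 5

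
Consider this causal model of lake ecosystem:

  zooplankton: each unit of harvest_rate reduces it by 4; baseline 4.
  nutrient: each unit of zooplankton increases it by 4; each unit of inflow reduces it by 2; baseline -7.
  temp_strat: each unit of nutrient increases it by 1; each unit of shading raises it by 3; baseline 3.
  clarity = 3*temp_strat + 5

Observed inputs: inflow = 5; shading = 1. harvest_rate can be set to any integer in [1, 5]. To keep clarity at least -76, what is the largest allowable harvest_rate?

Substituting into the nutrient equation gives nutrient = -16*harvest_rate - 1.
temp_strat becomes -16*harvest_rate + 5.
Substituting into the clarity equation gives clarity = -48*harvest_rate + 20.
Require -48*harvest_rate + 20 ≥ -76, so harvest_rate ≤ 2.
The largest integer in [1, 5] satisfying this is 2.

harvest_rate = 2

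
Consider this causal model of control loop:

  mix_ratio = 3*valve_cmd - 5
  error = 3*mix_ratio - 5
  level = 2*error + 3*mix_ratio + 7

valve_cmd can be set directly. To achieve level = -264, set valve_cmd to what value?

Substituting into the error equation gives error = 9*valve_cmd - 20.
Substituting into the level equation gives level = 27*valve_cmd - 48.
Solve 27*valve_cmd - 48 = -264: valve_cmd = (-264 + 48) / 27 = -8.

valve_cmd = -8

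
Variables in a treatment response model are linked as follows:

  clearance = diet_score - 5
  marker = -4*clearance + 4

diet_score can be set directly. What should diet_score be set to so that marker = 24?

Substituting into the marker equation gives marker = -4*diet_score + 24.
Solve -4*diet_score + 24 = 24: diet_score = (24 - 24) / -4 = 0.

diet_score = 0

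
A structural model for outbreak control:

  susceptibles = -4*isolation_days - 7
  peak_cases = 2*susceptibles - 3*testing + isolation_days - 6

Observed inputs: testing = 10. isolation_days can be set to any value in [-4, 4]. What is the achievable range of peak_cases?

-78 to -22

Substituting into the peak_cases equation gives peak_cases = -7*isolation_days - 50.
Linear in isolation_days, so extremes are at the endpoints: isolation_days = -4 gives peak_cases = -22; isolation_days = 4 gives peak_cases = -78.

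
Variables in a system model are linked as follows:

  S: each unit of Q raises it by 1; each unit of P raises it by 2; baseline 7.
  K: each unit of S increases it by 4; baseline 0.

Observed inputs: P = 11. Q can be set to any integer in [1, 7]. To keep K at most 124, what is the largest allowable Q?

Substituting into the S equation gives S = Q + 29.
K becomes 4*Q + 116.
Require 4*Q + 116 ≤ 124, so Q ≤ 2.
The largest integer in [1, 7] satisfying this is 2.

Q = 2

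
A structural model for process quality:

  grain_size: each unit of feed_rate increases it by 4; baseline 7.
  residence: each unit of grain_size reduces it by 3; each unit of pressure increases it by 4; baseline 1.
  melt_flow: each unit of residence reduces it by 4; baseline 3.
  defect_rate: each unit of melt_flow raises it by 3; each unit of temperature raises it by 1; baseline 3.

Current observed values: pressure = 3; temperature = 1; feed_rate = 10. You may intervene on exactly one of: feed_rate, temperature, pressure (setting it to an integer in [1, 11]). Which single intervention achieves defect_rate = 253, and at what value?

set feed_rate = 1

Intervening on feed_rate: with other inputs at their observed values, defect_rate = 144*feed_rate + 109. Solving for 253 gives feed_rate = 1, within [1, 11].
Intervening on temperature: defect_rate = temperature + 1548. Reaching 253 requires temperature = -1295, outside [1, 11].
Intervening on pressure: defect_rate = -48*pressure + 1693. Reaching 253 requires pressure = 30, outside [1, 11].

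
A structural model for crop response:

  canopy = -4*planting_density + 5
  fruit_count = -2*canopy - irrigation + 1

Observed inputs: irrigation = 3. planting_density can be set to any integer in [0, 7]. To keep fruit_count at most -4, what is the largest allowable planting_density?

Substituting into the fruit_count equation gives fruit_count = 8*planting_density - 12.
Require 8*planting_density - 12 ≤ -4, so planting_density ≤ 1.
The largest integer in [0, 7] satisfying this is 1.

planting_density = 1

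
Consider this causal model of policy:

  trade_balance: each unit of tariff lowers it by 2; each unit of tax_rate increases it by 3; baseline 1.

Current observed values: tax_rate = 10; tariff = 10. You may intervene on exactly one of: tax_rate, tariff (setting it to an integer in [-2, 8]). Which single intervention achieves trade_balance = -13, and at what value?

Intervening on tax_rate: with other inputs at their observed values, trade_balance = 3*tax_rate - 19. Solving for -13 gives tax_rate = 2, within [-2, 8].
Intervening on tariff: trade_balance = -2*tariff + 31. Reaching -13 requires tariff = 22, outside [-2, 8].

set tax_rate = 2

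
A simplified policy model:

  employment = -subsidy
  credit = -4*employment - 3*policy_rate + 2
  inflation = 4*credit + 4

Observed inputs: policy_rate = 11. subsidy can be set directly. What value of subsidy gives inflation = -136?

subsidy = -1

Substituting into the credit equation gives credit = 4*subsidy - 31.
Substituting into the inflation equation gives inflation = 16*subsidy - 120.
Solve 16*subsidy - 120 = -136: subsidy = (-136 + 120) / 16 = -1.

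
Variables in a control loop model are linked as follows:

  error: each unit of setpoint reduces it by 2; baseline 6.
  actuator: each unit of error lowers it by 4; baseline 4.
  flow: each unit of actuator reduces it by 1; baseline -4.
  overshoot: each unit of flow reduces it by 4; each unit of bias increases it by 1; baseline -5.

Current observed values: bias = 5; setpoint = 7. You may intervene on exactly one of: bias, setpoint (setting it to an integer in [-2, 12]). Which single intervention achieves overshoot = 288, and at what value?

set setpoint = 11

Intervening on bias: overshoot = bias + 155. Reaching 288 requires bias = 133, outside [-2, 12].
Intervening on setpoint: with other inputs at their observed values, overshoot = 32*setpoint - 64. Solving for 288 gives setpoint = 11, within [-2, 12].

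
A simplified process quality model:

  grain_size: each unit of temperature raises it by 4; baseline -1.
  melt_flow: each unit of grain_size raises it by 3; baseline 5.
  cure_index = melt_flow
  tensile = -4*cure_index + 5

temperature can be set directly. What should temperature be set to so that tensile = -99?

temperature = 2

Substituting into the melt_flow equation gives melt_flow = 12*temperature + 2.
So cure_index = 12*temperature + 2.
Substituting into the tensile equation gives tensile = -48*temperature - 3.
Solve -48*temperature - 3 = -99: temperature = (-99 + 3) / -48 = 2.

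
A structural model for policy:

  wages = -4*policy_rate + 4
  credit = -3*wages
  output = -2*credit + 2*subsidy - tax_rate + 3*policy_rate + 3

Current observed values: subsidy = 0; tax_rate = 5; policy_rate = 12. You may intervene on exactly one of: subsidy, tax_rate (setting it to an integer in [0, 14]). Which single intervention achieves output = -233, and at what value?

Intervening on subsidy: output = 2*subsidy - 230. Reaching -233 requires subsidy = -3/2, not an integer.
Intervening on tax_rate: with other inputs at their observed values, output = -tax_rate - 225. Solving for -233 gives tax_rate = 8, within [0, 14].

set tax_rate = 8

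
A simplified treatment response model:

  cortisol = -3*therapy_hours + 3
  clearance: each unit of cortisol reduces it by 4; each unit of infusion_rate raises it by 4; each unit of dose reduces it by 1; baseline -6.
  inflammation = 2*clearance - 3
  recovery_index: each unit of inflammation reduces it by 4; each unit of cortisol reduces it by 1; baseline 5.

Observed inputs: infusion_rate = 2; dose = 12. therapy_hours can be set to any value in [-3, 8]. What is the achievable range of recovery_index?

Substituting into the clearance equation gives clearance = 12*therapy_hours - 22.
inflammation becomes 24*therapy_hours - 47.
Substituting into the recovery_index equation gives recovery_index = -93*therapy_hours + 190.
Linear in therapy_hours, so extremes are at the endpoints: therapy_hours = -3 gives recovery_index = 469; therapy_hours = 8 gives recovery_index = -554.

-554 to 469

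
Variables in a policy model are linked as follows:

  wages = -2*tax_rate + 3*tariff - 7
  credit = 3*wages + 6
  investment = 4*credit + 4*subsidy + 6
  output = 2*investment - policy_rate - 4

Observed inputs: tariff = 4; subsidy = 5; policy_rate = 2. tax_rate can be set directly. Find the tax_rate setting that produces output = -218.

tax_rate = 9

Substituting into the wages equation gives wages = -2*tax_rate + 5.
Substituting into the credit equation gives credit = -6*tax_rate + 21.
So investment = -24*tax_rate + 110.
Substituting into the output equation gives output = -48*tax_rate + 214.
Solve -48*tax_rate + 214 = -218: tax_rate = (-218 - 214) / -48 = 9.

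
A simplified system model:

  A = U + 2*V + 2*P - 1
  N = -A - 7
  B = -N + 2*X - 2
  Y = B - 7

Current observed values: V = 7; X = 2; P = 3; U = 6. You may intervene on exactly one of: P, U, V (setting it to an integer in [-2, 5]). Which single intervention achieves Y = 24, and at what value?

set U = 3

Intervening on P: Y = 2*P + 21. Reaching 24 requires P = 3/2, not an integer.
Intervening on U: with other inputs at their observed values, Y = U + 21. Solving for 24 gives U = 3, within [-2, 5].
Intervening on V: Y = 2*V + 13. Reaching 24 requires V = 11/2, not an integer.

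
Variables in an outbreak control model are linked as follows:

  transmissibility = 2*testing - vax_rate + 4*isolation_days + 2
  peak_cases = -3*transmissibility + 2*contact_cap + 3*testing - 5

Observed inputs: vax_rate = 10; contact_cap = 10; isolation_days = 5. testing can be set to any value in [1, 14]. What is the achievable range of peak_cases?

-63 to -24

Substituting into the transmissibility equation gives transmissibility = 2*testing + 12.
Substituting into the peak_cases equation gives peak_cases = -3*testing - 21.
Linear in testing, so extremes are at the endpoints: testing = 1 gives peak_cases = -24; testing = 14 gives peak_cases = -63.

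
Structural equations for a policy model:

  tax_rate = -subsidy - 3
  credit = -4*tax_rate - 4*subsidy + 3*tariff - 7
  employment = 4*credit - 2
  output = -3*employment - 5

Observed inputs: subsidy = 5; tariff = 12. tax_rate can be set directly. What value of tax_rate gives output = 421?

Intervening on tax_rate fixes its value directly, overriding its dependence on subsidy.
Substituting into the credit equation gives credit = -4*tax_rate + 9.
Substituting into the employment equation gives employment = -16*tax_rate + 34.
Substituting into the output equation gives output = 48*tax_rate - 107.
Solve 48*tax_rate - 107 = 421: tax_rate = (421 + 107) / 48 = 11.

tax_rate = 11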